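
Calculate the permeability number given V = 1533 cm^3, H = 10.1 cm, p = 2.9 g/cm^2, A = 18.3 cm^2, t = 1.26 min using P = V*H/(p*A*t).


Formula: Permeability Number P = (V * H) / (p * A * t)
Numerator: V * H = 1533 * 10.1 = 15483.3
Denominator: p * A * t = 2.9 * 18.3 * 1.26 = 66.8682
P = 15483.3 / 66.8682 = 231.5495

Answer: 231.5495


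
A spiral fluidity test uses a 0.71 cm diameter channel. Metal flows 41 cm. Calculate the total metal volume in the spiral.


Formula: V = pi * (d/2)^2 * L  (cylinder volume)
Radius = 0.71/2 = 0.355 cm
V = pi * 0.355^2 * 41 = 16.2327 cm^3

16.2327 cm^3


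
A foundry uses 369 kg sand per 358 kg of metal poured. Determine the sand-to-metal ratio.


Formula: Sand-to-Metal Ratio = W_sand / W_metal
Ratio = 369 kg / 358 kg = 1.0307

Answer: 1.0307


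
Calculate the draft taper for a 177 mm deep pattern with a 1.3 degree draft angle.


Formula: taper = depth * tan(draft_angle)
tan(1.3 deg) = 0.0226932
taper = 177 mm * 0.0226932 = 4.0167 mm

Final answer: 4.0167 mm


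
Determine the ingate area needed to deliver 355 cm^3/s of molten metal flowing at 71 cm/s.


Formula: A_ingate = Q / v  (continuity equation)
A = 355 cm^3/s / 71 cm/s = 5.0000 cm^2

5.0000 cm^2


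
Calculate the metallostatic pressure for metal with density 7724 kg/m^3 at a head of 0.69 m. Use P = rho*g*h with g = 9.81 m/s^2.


Formula: P = rho * g * h
rho * g = 7724 * 9.81 = 75772.44 N/m^3
P = 75772.44 * 0.69 = 52282.9836 Pa


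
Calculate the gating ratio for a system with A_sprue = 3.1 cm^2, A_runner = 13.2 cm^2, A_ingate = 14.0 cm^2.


Sprue:Runner:Ingate = 1 : 13.2/3.1 : 14.0/3.1 = 1:4.26:4.52

Answer: 1:4.26:4.52


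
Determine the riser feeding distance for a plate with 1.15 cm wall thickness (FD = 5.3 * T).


Formula: FD = 5.3 * T  (riser feeding-distance rule)
FD = 5.3 * 1.15 cm = 6.0950 cm

Final answer: 6.0950 cm


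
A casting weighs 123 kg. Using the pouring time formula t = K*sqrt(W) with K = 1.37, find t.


Formula: t = K * sqrt(W)
sqrt(W) = sqrt(123) = 11.09054
t = 1.37 * 11.09054 = 15.1940 s

15.1940 s


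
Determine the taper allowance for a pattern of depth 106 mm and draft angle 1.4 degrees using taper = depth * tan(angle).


Formula: taper = depth * tan(draft_angle)
tan(1.4 deg) = 0.0244395
taper = 106 mm * 0.0244395 = 2.5906 mm

Answer: 2.5906 mm


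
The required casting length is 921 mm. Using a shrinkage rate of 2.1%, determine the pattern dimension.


Formula: L_pattern = L_casting * (1 + shrinkage_rate/100)
Shrinkage factor = 1 + 2.1/100 = 1.021
L_pattern = 921 mm * 1.021 = 940.3410 mm

Final answer: 940.3410 mm


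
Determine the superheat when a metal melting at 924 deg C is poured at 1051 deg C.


Formula: Superheat = T_pour - T_melt
Superheat = 1051 - 924 = 127 deg C

Final answer: 127 deg C


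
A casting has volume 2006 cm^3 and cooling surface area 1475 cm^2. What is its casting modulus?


Formula: Casting Modulus M = V / A
M = 2006 cm^3 / 1475 cm^2 = 1.3600 cm

1.3600 cm


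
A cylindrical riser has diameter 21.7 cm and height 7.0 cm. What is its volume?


Formula: V = pi * (D/2)^2 * H  (cylinder volume)
Radius = D/2 = 21.7/2 = 10.85 cm
V = pi * 10.85^2 * 7.0 = 2588.8530 cm^3


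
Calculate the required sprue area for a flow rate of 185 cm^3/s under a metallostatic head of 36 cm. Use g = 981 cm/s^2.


Formula: v = sqrt(2*g*h), A = Q/v
Velocity: v = sqrt(2 * 981 * 36) = sqrt(70632) = 265.7668 cm/s
Sprue area: A = Q / v = 185 / 265.7668 = 0.6961 cm^2

Final answer: 0.6961 cm^2


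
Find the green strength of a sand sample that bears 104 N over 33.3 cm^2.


Formula: Compressive Strength = Force / Area
Strength = 104 N / 33.3 cm^2 = 3.1231 N/cm^2


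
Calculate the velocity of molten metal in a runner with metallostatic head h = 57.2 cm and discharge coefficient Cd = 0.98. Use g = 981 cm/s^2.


Formula: v = Cd * sqrt(2 * g * h)  (Torricelli with discharge coefficient)
2*g*h = 2 * 981 * 57.2 = 112226.4 cm^2/s^2
sqrt(112226.4) = 335.00209 cm/s
v = 0.98 * 335.00209 = 328.3020 cm/s

Final answer: 328.3020 cm/s


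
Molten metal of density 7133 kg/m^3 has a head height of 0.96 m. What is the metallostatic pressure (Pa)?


Formula: P = rho * g * h
rho * g = 7133 * 9.81 = 69974.73 N/m^3
P = 69974.73 * 0.96 = 67175.7408 Pa

Answer: 67175.7408 Pa


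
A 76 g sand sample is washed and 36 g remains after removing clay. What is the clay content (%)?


Formula: Clay% = (W_total - W_washed) / W_total * 100
Clay mass = 76 - 36 = 40 g
Clay% = 40 / 76 * 100 = 52.6316%


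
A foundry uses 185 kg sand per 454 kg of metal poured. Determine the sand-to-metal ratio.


Formula: Sand-to-Metal Ratio = W_sand / W_metal
Ratio = 185 kg / 454 kg = 0.4075

Final answer: 0.4075


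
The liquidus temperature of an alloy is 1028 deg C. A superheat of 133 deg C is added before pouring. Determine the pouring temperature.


Formula: T_pour = T_melt + Superheat
T_pour = 1028 + 133 = 1161 deg C

Answer: 1161 deg C


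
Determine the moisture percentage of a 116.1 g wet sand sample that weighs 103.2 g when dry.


Formula: MC = (W_wet - W_dry) / W_wet * 100
Water mass = 116.1 - 103.2 = 12.9 g
MC = 12.9 / 116.1 * 100 = 11.1111%


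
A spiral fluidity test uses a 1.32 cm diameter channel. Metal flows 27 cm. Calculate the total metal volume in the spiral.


Formula: V = pi * (d/2)^2 * L  (cylinder volume)
Radius = 1.32/2 = 0.66 cm
V = pi * 0.66^2 * 27 = 36.9489 cm^3

36.9489 cm^3


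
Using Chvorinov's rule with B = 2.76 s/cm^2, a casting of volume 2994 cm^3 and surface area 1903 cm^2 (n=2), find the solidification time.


Formula: t_s = B * (V/A)^n  (Chvorinov's rule, n=2)
Modulus M = V/A = 2994/1903 = 1.573305 cm
M^2 = 1.573305^2 = 2.475289 cm^2
t_s = 2.76 * 2.475289 = 6.8318 s

Answer: 6.8318 s


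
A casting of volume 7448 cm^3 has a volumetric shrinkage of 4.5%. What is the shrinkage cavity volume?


Formula: V_shrink = V_casting * shrinkage_pct / 100
V_shrink = 7448 cm^3 * 4.5 / 100 = 335.1600 cm^3


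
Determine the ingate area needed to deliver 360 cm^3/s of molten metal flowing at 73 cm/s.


Formula: A_ingate = Q / v  (continuity equation)
A = 360 cm^3/s / 73 cm/s = 4.9315 cm^2

Final answer: 4.9315 cm^2


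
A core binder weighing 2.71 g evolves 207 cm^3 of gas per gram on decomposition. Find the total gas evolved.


Formula: V_gas = W_binder * gas_evolution_rate
V = 2.71 g * 207 cm^3/g = 560.9700 cm^3


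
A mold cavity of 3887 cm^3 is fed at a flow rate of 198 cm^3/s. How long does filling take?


Formula: t_fill = V_mold / Q_flow
t = 3887 cm^3 / 198 cm^3/s = 19.6313 s


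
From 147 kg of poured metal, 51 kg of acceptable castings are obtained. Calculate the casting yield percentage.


Formula: Casting Yield = (W_good / W_total) * 100
Yield = (51 kg / 147 kg) * 100 = 34.6939%

Answer: 34.6939%


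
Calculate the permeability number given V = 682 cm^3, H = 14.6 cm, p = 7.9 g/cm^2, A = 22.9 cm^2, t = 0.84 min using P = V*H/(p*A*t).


Formula: Permeability Number P = (V * H) / (p * A * t)
Numerator: V * H = 682 * 14.6 = 9957.2
Denominator: p * A * t = 7.9 * 22.9 * 0.84 = 151.9644
P = 9957.2 / 151.9644 = 65.5232

Answer: 65.5232


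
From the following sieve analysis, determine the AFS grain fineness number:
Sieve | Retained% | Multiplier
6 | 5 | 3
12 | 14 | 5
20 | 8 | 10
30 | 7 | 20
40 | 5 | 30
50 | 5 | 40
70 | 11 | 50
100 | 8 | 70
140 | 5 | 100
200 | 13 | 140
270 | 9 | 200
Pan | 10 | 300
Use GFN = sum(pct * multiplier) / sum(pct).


Formula: GFN = sum(pct * multiplier) / sum(pct)
sum(pct * multiplier) = 8885
sum(pct) = 100
GFN = 8885 / 100 = 88.85


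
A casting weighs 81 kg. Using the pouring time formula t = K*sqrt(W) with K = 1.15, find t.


Formula: t = K * sqrt(W)
sqrt(W) = sqrt(81) = 9.00000
t = 1.15 * 9.00000 = 10.3500 s

Answer: 10.3500 s


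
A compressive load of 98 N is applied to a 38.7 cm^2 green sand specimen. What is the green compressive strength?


Formula: Compressive Strength = Force / Area
Strength = 98 N / 38.7 cm^2 = 2.5323 N/cm^2

2.5323 N/cm^2


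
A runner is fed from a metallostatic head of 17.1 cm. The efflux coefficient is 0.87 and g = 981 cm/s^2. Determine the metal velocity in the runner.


Formula: v = Cd * sqrt(2 * g * h)  (Torricelli with discharge coefficient)
2*g*h = 2 * 981 * 17.1 = 33550.2 cm^2/s^2
sqrt(33550.2) = 183.16714 cm/s
v = 0.87 * 183.16714 = 159.3554 cm/s

Final answer: 159.3554 cm/s


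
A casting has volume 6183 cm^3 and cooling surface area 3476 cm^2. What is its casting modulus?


Formula: Casting Modulus M = V / A
M = 6183 cm^3 / 3476 cm^2 = 1.7788 cm

Answer: 1.7788 cm


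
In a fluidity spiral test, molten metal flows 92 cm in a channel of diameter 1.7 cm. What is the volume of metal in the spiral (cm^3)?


Formula: V = pi * (d/2)^2 * L  (cylinder volume)
Radius = 1.7/2 = 0.85 cm
V = pi * 0.85^2 * 92 = 208.8217 cm^3

Answer: 208.8217 cm^3


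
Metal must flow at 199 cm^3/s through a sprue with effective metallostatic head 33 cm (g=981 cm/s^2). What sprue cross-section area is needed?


Formula: v = sqrt(2*g*h), A = Q/v
Velocity: v = sqrt(2 * 981 * 33) = sqrt(64746) = 254.4524 cm/s
Sprue area: A = Q / v = 199 / 254.4524 = 0.7821 cm^2

Answer: 0.7821 cm^2


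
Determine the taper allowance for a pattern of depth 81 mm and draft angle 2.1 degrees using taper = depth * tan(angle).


Formula: taper = depth * tan(draft_angle)
tan(2.1 deg) = 0.0366683
taper = 81 mm * 0.0366683 = 2.9701 mm

Answer: 2.9701 mm


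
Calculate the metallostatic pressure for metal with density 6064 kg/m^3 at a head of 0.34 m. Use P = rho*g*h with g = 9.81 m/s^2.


Formula: P = rho * g * h
rho * g = 6064 * 9.81 = 59487.84 N/m^3
P = 59487.84 * 0.34 = 20225.8656 Pa


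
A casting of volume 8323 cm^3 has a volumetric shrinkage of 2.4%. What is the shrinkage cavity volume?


Formula: V_shrink = V_casting * shrinkage_pct / 100
V_shrink = 8323 cm^3 * 2.4 / 100 = 199.7520 cm^3


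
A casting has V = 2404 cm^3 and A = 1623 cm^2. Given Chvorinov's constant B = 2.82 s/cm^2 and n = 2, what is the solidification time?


Formula: t_s = B * (V/A)^n  (Chvorinov's rule, n=2)
Modulus M = V/A = 2404/1623 = 1.481208 cm
M^2 = 1.481208^2 = 2.193977 cm^2
t_s = 2.82 * 2.193977 = 6.1870 s


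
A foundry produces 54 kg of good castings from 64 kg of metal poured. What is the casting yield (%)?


Formula: Casting Yield = (W_good / W_total) * 100
Yield = (54 kg / 64 kg) * 100 = 84.3750%


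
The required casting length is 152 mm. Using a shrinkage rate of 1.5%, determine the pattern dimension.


Formula: L_pattern = L_casting * (1 + shrinkage_rate/100)
Shrinkage factor = 1 + 1.5/100 = 1.015
L_pattern = 152 mm * 1.015 = 154.2800 mm

Answer: 154.2800 mm


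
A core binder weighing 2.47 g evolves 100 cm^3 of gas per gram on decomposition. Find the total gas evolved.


Formula: V_gas = W_binder * gas_evolution_rate
V = 2.47 g * 100 cm^3/g = 247.0000 cm^3

Final answer: 247.0000 cm^3


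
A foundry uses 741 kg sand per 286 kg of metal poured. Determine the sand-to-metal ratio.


Formula: Sand-to-Metal Ratio = W_sand / W_metal
Ratio = 741 kg / 286 kg = 2.5909

2.5909


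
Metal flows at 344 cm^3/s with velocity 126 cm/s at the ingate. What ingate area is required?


Formula: A_ingate = Q / v  (continuity equation)
A = 344 cm^3/s / 126 cm/s = 2.7302 cm^2

Answer: 2.7302 cm^2


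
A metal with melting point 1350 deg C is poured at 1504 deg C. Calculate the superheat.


Formula: Superheat = T_pour - T_melt
Superheat = 1504 - 1350 = 154 deg C


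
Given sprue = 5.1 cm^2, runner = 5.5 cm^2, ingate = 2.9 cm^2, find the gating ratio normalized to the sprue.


Sprue:Runner:Ingate = 1 : 5.5/5.1 : 2.9/5.1 = 1:1.08:0.57

Answer: 1:1.08:0.57


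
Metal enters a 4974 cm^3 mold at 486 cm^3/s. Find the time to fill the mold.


Formula: t_fill = V_mold / Q_flow
t = 4974 cm^3 / 486 cm^3/s = 10.2346 s

Answer: 10.2346 s


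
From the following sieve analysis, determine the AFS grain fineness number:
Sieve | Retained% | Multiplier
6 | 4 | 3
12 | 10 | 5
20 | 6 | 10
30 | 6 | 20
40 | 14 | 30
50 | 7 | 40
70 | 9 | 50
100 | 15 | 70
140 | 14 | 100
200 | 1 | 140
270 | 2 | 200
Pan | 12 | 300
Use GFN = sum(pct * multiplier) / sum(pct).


Formula: GFN = sum(pct * multiplier) / sum(pct)
sum(pct * multiplier) = 7982
sum(pct) = 100
GFN = 7982 / 100 = 79.82


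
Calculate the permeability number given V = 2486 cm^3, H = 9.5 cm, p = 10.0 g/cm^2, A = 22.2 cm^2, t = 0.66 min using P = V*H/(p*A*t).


Formula: Permeability Number P = (V * H) / (p * A * t)
Numerator: V * H = 2486 * 9.5 = 23617.0
Denominator: p * A * t = 10.0 * 22.2 * 0.66 = 146.52
P = 23617.0 / 146.52 = 161.1862

Answer: 161.1862


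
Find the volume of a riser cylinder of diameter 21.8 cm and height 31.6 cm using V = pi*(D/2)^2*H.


Formula: V = pi * (D/2)^2 * H  (cylinder volume)
Radius = D/2 = 21.8/2 = 10.9 cm
V = pi * 10.9^2 * 31.6 = 11794.7829 cm^3


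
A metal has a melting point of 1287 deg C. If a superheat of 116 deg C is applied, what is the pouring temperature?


Formula: T_pour = T_melt + Superheat
T_pour = 1287 + 116 = 1403 deg C

Answer: 1403 deg C


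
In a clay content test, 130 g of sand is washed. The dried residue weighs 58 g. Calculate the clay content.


Formula: Clay% = (W_total - W_washed) / W_total * 100
Clay mass = 130 - 58 = 72 g
Clay% = 72 / 130 * 100 = 55.3846%

Final answer: 55.3846%


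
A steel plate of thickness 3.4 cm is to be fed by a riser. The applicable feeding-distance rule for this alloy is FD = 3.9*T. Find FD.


Formula: FD = 3.9 * T  (riser feeding-distance rule)
FD = 3.9 * 3.4 cm = 13.2600 cm


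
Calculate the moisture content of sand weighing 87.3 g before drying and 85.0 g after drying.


Formula: MC = (W_wet - W_dry) / W_wet * 100
Water mass = 87.3 - 85.0 = 2.3 g
MC = 2.3 / 87.3 * 100 = 2.6346%

Answer: 2.6346%


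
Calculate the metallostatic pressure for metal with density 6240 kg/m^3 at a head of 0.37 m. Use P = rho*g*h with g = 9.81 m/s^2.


Formula: P = rho * g * h
rho * g = 6240 * 9.81 = 61214.4 N/m^3
P = 61214.4 * 0.37 = 22649.3280 Pa


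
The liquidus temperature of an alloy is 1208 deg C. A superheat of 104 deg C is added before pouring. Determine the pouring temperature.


Formula: T_pour = T_melt + Superheat
T_pour = 1208 + 104 = 1312 deg C

1312 deg C


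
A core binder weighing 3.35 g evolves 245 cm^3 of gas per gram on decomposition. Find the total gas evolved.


Formula: V_gas = W_binder * gas_evolution_rate
V = 3.35 g * 245 cm^3/g = 820.7500 cm^3

820.7500 cm^3


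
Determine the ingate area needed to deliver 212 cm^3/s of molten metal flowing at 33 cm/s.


Formula: A_ingate = Q / v  (continuity equation)
A = 212 cm^3/s / 33 cm/s = 6.4242 cm^2

Final answer: 6.4242 cm^2


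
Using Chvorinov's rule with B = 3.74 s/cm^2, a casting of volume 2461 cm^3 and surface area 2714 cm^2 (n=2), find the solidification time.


Formula: t_s = B * (V/A)^n  (Chvorinov's rule, n=2)
Modulus M = V/A = 2461/2714 = 0.906780 cm
M^2 = 0.906780^2 = 0.822250 cm^2
t_s = 3.74 * 0.822250 = 3.0752 s


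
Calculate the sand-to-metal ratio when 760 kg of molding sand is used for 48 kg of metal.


Formula: Sand-to-Metal Ratio = W_sand / W_metal
Ratio = 760 kg / 48 kg = 15.8333


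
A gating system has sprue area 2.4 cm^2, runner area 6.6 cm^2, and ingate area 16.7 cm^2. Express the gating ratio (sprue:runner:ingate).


Sprue:Runner:Ingate = 1 : 6.6/2.4 : 16.7/2.4 = 1:2.75:6.96


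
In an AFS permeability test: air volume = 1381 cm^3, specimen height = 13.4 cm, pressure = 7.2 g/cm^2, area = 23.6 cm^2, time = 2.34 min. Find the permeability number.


Formula: Permeability Number P = (V * H) / (p * A * t)
Numerator: V * H = 1381 * 13.4 = 18505.4
Denominator: p * A * t = 7.2 * 23.6 * 2.34 = 397.6128
P = 18505.4 / 397.6128 = 46.5413

Answer: 46.5413


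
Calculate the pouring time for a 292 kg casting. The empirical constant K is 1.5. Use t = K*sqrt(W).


Formula: t = K * sqrt(W)
sqrt(W) = sqrt(292) = 17.08801
t = 1.5 * 17.08801 = 25.6320 s

Final answer: 25.6320 s


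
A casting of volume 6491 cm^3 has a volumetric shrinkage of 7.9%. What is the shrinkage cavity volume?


Formula: V_shrink = V_casting * shrinkage_pct / 100
V_shrink = 6491 cm^3 * 7.9 / 100 = 512.7890 cm^3


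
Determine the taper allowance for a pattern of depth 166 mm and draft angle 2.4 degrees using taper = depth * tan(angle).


Formula: taper = depth * tan(draft_angle)
tan(2.4 deg) = 0.0419124
taper = 166 mm * 0.0419124 = 6.9575 mm


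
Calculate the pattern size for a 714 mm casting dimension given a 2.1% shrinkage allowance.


Formula: L_pattern = L_casting * (1 + shrinkage_rate/100)
Shrinkage factor = 1 + 2.1/100 = 1.021
L_pattern = 714 mm * 1.021 = 728.9940 mm

Answer: 728.9940 mm


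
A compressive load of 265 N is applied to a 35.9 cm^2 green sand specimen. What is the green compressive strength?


Formula: Compressive Strength = Force / Area
Strength = 265 N / 35.9 cm^2 = 7.3816 N/cm^2

Final answer: 7.3816 N/cm^2


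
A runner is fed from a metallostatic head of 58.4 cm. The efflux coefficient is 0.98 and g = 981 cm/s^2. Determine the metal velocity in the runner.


Formula: v = Cd * sqrt(2 * g * h)  (Torricelli with discharge coefficient)
2*g*h = 2 * 981 * 58.4 = 114580.8 cm^2/s^2
sqrt(114580.8) = 338.49786 cm/s
v = 0.98 * 338.49786 = 331.7279 cm/s


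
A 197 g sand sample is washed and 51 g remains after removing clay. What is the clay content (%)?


Formula: Clay% = (W_total - W_washed) / W_total * 100
Clay mass = 197 - 51 = 146 g
Clay% = 146 / 197 * 100 = 74.1117%

Final answer: 74.1117%


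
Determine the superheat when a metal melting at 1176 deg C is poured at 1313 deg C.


Formula: Superheat = T_pour - T_melt
Superheat = 1313 - 1176 = 137 deg C

137 deg C


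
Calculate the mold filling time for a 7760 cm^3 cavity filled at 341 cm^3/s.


Formula: t_fill = V_mold / Q_flow
t = 7760 cm^3 / 341 cm^3/s = 22.7566 s

22.7566 s


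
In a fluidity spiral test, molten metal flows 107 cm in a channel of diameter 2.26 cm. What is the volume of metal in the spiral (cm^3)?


Formula: V = pi * (d/2)^2 * L  (cylinder volume)
Radius = 2.26/2 = 1.13 cm
V = pi * 1.13^2 * 107 = 429.2305 cm^3

Answer: 429.2305 cm^3


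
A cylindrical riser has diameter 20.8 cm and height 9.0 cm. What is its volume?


Formula: V = pi * (D/2)^2 * H  (cylinder volume)
Radius = D/2 = 20.8/2 = 10.4 cm
V = pi * 10.4^2 * 9.0 = 3058.1520 cm^3

Answer: 3058.1520 cm^3


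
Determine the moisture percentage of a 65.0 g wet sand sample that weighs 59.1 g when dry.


Formula: MC = (W_wet - W_dry) / W_wet * 100
Water mass = 65.0 - 59.1 = 5.9 g
MC = 5.9 / 65.0 * 100 = 9.0769%

Final answer: 9.0769%


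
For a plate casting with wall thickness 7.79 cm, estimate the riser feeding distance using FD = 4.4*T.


Formula: FD = 4.4 * T  (riser feeding-distance rule)
FD = 4.4 * 7.79 cm = 34.2760 cm


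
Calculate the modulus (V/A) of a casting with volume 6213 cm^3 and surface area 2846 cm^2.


Formula: Casting Modulus M = V / A
M = 6213 cm^3 / 2846 cm^2 = 2.1831 cm

Answer: 2.1831 cm


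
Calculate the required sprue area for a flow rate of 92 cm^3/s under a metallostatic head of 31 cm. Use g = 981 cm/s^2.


Formula: v = sqrt(2*g*h), A = Q/v
Velocity: v = sqrt(2 * 981 * 31) = sqrt(60822) = 246.6212 cm/s
Sprue area: A = Q / v = 92 / 246.6212 = 0.3730 cm^2

Final answer: 0.3730 cm^2


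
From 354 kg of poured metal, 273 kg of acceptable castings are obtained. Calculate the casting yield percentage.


Formula: Casting Yield = (W_good / W_total) * 100
Yield = (273 kg / 354 kg) * 100 = 77.1186%

Answer: 77.1186%


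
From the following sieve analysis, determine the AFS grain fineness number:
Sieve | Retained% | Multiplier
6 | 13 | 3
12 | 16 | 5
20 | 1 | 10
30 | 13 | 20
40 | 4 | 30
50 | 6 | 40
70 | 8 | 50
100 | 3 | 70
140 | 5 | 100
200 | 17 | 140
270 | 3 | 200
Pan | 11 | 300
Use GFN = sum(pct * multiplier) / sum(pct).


Formula: GFN = sum(pct * multiplier) / sum(pct)
sum(pct * multiplier) = 8139
sum(pct) = 100
GFN = 8139 / 100 = 81.39

Final answer: 81.39


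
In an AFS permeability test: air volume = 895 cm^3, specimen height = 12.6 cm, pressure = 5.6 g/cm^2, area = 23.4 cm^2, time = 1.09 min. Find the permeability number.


Formula: Permeability Number P = (V * H) / (p * A * t)
Numerator: V * H = 895 * 12.6 = 11277.0
Denominator: p * A * t = 5.6 * 23.4 * 1.09 = 142.8336
P = 11277.0 / 142.8336 = 78.9520

Answer: 78.9520


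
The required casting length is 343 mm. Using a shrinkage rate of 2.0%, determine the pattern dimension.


Formula: L_pattern = L_casting * (1 + shrinkage_rate/100)
Shrinkage factor = 1 + 2.0/100 = 1.02
L_pattern = 343 mm * 1.02 = 349.8600 mm


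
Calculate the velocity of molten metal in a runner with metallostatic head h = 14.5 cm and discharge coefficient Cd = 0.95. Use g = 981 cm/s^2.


Formula: v = Cd * sqrt(2 * g * h)  (Torricelli with discharge coefficient)
2*g*h = 2 * 981 * 14.5 = 28449.0 cm^2/s^2
sqrt(28449.0) = 168.66831 cm/s
v = 0.95 * 168.66831 = 160.2349 cm/s


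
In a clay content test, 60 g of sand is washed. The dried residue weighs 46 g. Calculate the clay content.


Formula: Clay% = (W_total - W_washed) / W_total * 100
Clay mass = 60 - 46 = 14 g
Clay% = 14 / 60 * 100 = 23.3333%

Final answer: 23.3333%


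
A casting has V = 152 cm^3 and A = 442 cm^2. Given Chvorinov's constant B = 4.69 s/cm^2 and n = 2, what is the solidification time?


Formula: t_s = B * (V/A)^n  (Chvorinov's rule, n=2)
Modulus M = V/A = 152/442 = 0.343891 cm
M^2 = 0.343891^2 = 0.118261 cm^2
t_s = 4.69 * 0.118261 = 0.5546 s

0.5546 s


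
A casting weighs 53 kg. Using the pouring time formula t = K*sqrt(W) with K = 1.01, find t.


Formula: t = K * sqrt(W)
sqrt(W) = sqrt(53) = 7.28011
t = 1.01 * 7.28011 = 7.3529 s

7.3529 s


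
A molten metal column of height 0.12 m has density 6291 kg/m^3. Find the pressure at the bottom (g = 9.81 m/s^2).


Formula: P = rho * g * h
rho * g = 6291 * 9.81 = 61714.71 N/m^3
P = 61714.71 * 0.12 = 7405.7652 Pa

7405.7652 Pa


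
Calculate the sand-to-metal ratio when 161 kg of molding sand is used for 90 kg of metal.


Formula: Sand-to-Metal Ratio = W_sand / W_metal
Ratio = 161 kg / 90 kg = 1.7889

Final answer: 1.7889


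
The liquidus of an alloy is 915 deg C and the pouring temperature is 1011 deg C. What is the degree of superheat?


Formula: Superheat = T_pour - T_melt
Superheat = 1011 - 915 = 96 deg C


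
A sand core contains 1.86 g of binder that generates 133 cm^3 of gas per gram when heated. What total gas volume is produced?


Formula: V_gas = W_binder * gas_evolution_rate
V = 1.86 g * 133 cm^3/g = 247.3800 cm^3

247.3800 cm^3


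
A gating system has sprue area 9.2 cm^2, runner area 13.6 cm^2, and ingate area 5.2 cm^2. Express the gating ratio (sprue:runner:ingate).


Sprue:Runner:Ingate = 1 : 13.6/9.2 : 5.2/9.2 = 1:1.48:0.57


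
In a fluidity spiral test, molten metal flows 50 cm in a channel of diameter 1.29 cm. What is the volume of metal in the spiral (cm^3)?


Formula: V = pi * (d/2)^2 * L  (cylinder volume)
Radius = 1.29/2 = 0.645 cm
V = pi * 0.645^2 * 50 = 65.3491 cm^3

Answer: 65.3491 cm^3


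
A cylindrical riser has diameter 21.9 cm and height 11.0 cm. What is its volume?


Formula: V = pi * (D/2)^2 * H  (cylinder volume)
Radius = D/2 = 21.9/2 = 10.95 cm
V = pi * 10.95^2 * 11.0 = 4143.5329 cm^3

Answer: 4143.5329 cm^3


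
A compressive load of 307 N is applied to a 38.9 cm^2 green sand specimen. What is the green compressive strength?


Formula: Compressive Strength = Force / Area
Strength = 307 N / 38.9 cm^2 = 7.8920 N/cm^2

Final answer: 7.8920 N/cm^2


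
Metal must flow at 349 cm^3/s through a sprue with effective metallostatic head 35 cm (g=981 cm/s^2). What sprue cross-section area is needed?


Formula: v = sqrt(2*g*h), A = Q/v
Velocity: v = sqrt(2 * 981 * 35) = sqrt(68670) = 262.0496 cm/s
Sprue area: A = Q / v = 349 / 262.0496 = 1.3318 cm^2


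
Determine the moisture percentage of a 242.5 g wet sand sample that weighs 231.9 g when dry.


Formula: MC = (W_wet - W_dry) / W_wet * 100
Water mass = 242.5 - 231.9 = 10.6 g
MC = 10.6 / 242.5 * 100 = 4.3711%

Answer: 4.3711%


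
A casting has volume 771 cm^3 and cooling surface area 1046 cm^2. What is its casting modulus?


Formula: Casting Modulus M = V / A
M = 771 cm^3 / 1046 cm^2 = 0.7371 cm

0.7371 cm


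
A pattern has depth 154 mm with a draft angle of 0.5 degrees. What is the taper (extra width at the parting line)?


Formula: taper = depth * tan(draft_angle)
tan(0.5 deg) = 0.0087269
taper = 154 mm * 0.0087269 = 1.3439 mm


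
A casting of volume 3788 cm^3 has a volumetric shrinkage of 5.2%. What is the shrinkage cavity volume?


Formula: V_shrink = V_casting * shrinkage_pct / 100
V_shrink = 3788 cm^3 * 5.2 / 100 = 196.9760 cm^3

Final answer: 196.9760 cm^3


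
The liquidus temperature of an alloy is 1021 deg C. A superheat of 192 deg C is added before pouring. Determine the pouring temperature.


Formula: T_pour = T_melt + Superheat
T_pour = 1021 + 192 = 1213 deg C

Final answer: 1213 deg C


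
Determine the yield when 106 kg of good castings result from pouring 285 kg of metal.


Formula: Casting Yield = (W_good / W_total) * 100
Yield = (106 kg / 285 kg) * 100 = 37.1930%

Final answer: 37.1930%


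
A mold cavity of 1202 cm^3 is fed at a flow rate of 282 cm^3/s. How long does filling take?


Formula: t_fill = V_mold / Q_flow
t = 1202 cm^3 / 282 cm^3/s = 4.2624 s

4.2624 s


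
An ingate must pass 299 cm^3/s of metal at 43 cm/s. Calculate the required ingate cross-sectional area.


Formula: A_ingate = Q / v  (continuity equation)
A = 299 cm^3/s / 43 cm/s = 6.9535 cm^2

Answer: 6.9535 cm^2


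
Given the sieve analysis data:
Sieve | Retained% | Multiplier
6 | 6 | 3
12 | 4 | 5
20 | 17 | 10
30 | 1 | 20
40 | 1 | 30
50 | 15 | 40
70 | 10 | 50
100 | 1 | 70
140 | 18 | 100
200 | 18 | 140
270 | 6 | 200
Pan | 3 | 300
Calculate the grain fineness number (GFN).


Formula: GFN = sum(pct * multiplier) / sum(pct)
sum(pct * multiplier) = 7848
sum(pct) = 100
GFN = 7848 / 100 = 78.48

Answer: 78.48


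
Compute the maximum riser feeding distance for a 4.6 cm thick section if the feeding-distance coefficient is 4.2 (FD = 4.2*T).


Formula: FD = 4.2 * T  (riser feeding-distance rule)
FD = 4.2 * 4.6 cm = 19.3200 cm

Answer: 19.3200 cm


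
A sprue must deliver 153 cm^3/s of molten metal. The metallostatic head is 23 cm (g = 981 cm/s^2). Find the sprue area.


Formula: v = sqrt(2*g*h), A = Q/v
Velocity: v = sqrt(2 * 981 * 23) = sqrt(45126) = 212.4288 cm/s
Sprue area: A = Q / v = 153 / 212.4288 = 0.7202 cm^2

Final answer: 0.7202 cm^2


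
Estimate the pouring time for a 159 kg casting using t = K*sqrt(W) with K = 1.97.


Formula: t = K * sqrt(W)
sqrt(W) = sqrt(159) = 12.60952
t = 1.97 * 12.60952 = 24.8408 s

24.8408 s


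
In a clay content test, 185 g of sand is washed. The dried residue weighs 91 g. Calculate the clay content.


Formula: Clay% = (W_total - W_washed) / W_total * 100
Clay mass = 185 - 91 = 94 g
Clay% = 94 / 185 * 100 = 50.8108%

50.8108%


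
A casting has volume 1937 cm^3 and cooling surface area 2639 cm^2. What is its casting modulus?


Formula: Casting Modulus M = V / A
M = 1937 cm^3 / 2639 cm^2 = 0.7340 cm

Answer: 0.7340 cm


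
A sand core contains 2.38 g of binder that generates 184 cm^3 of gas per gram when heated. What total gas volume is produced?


Formula: V_gas = W_binder * gas_evolution_rate
V = 2.38 g * 184 cm^3/g = 437.9200 cm^3

Final answer: 437.9200 cm^3


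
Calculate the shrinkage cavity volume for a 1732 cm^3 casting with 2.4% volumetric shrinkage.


Formula: V_shrink = V_casting * shrinkage_pct / 100
V_shrink = 1732 cm^3 * 2.4 / 100 = 41.5680 cm^3

Final answer: 41.5680 cm^3


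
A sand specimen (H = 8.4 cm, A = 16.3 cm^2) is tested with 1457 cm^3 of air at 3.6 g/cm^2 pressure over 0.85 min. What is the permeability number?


Formula: Permeability Number P = (V * H) / (p * A * t)
Numerator: V * H = 1457 * 8.4 = 12238.8
Denominator: p * A * t = 3.6 * 16.3 * 0.85 = 49.878
P = 12238.8 / 49.878 = 245.3747

Final answer: 245.3747


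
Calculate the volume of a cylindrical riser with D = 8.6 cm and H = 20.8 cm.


Formula: V = pi * (D/2)^2 * H  (cylinder volume)
Radius = D/2 = 8.6/2 = 4.3 cm
V = pi * 4.3^2 * 20.8 = 1208.2314 cm^3

Final answer: 1208.2314 cm^3


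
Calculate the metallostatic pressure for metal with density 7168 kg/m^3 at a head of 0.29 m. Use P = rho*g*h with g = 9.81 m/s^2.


Formula: P = rho * g * h
rho * g = 7168 * 9.81 = 70318.08 N/m^3
P = 70318.08 * 0.29 = 20392.2432 Pa


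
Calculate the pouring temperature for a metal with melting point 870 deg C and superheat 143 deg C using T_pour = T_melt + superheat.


Formula: T_pour = T_melt + Superheat
T_pour = 870 + 143 = 1013 deg C


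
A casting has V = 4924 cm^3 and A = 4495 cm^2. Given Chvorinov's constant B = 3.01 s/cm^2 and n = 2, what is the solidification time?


Formula: t_s = B * (V/A)^n  (Chvorinov's rule, n=2)
Modulus M = V/A = 4924/4495 = 1.095439 cm
M^2 = 1.095439^2 = 1.199987 cm^2
t_s = 3.01 * 1.199987 = 3.6120 s

Final answer: 3.6120 s


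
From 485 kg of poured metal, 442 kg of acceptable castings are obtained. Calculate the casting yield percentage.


Formula: Casting Yield = (W_good / W_total) * 100
Yield = (442 kg / 485 kg) * 100 = 91.1340%

Answer: 91.1340%


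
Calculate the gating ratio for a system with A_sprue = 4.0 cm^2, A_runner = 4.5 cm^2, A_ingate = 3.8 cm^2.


Sprue:Runner:Ingate = 1 : 4.5/4.0 : 3.8/4.0 = 1:1.13:0.95

1:1.13:0.95


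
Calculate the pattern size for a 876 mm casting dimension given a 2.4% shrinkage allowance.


Formula: L_pattern = L_casting * (1 + shrinkage_rate/100)
Shrinkage factor = 1 + 2.4/100 = 1.024
L_pattern = 876 mm * 1.024 = 897.0240 mm


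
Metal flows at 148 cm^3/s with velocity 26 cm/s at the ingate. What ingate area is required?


Formula: A_ingate = Q / v  (continuity equation)
A = 148 cm^3/s / 26 cm/s = 5.6923 cm^2

Answer: 5.6923 cm^2


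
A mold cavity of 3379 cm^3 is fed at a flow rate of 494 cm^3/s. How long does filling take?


Formula: t_fill = V_mold / Q_flow
t = 3379 cm^3 / 494 cm^3/s = 6.8401 s

6.8401 s


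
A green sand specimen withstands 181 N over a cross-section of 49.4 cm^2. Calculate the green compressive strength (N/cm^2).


Formula: Compressive Strength = Force / Area
Strength = 181 N / 49.4 cm^2 = 3.6640 N/cm^2

3.6640 N/cm^2


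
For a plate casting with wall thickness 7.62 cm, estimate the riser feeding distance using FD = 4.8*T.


Formula: FD = 4.8 * T  (riser feeding-distance rule)
FD = 4.8 * 7.62 cm = 36.5760 cm

Final answer: 36.5760 cm


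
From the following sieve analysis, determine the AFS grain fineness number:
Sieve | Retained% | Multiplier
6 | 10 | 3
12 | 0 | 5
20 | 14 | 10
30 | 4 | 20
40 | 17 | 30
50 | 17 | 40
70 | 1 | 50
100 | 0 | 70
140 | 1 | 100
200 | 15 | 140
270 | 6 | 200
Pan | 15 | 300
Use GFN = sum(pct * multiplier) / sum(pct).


Formula: GFN = sum(pct * multiplier) / sum(pct)
sum(pct * multiplier) = 9390
sum(pct) = 100
GFN = 9390 / 100 = 93.90

Answer: 93.90


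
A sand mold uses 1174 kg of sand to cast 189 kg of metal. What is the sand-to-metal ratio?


Formula: Sand-to-Metal Ratio = W_sand / W_metal
Ratio = 1174 kg / 189 kg = 6.2116

Final answer: 6.2116


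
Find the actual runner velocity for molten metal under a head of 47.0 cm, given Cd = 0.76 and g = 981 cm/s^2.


Formula: v = Cd * sqrt(2 * g * h)  (Torricelli with discharge coefficient)
2*g*h = 2 * 981 * 47.0 = 92214.0 cm^2/s^2
sqrt(92214.0) = 303.66758 cm/s
v = 0.76 * 303.66758 = 230.7874 cm/s

230.7874 cm/s


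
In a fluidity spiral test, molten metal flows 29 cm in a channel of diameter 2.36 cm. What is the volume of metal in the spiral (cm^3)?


Formula: V = pi * (d/2)^2 * L  (cylinder volume)
Radius = 2.36/2 = 1.18 cm
V = pi * 1.18^2 * 29 = 126.8563 cm^3

Answer: 126.8563 cm^3


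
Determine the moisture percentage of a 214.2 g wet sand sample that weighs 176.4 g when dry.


Formula: MC = (W_wet - W_dry) / W_wet * 100
Water mass = 214.2 - 176.4 = 37.8 g
MC = 37.8 / 214.2 * 100 = 17.6471%


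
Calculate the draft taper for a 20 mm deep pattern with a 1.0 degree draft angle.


Formula: taper = depth * tan(draft_angle)
tan(1.0 deg) = 0.0174551
taper = 20 mm * 0.0174551 = 0.3491 mm

Answer: 0.3491 mm


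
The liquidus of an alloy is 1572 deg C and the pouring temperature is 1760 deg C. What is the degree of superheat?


Formula: Superheat = T_pour - T_melt
Superheat = 1760 - 1572 = 188 deg C

Final answer: 188 deg C


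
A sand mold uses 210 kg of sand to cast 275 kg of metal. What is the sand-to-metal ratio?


Formula: Sand-to-Metal Ratio = W_sand / W_metal
Ratio = 210 kg / 275 kg = 0.7636

Final answer: 0.7636


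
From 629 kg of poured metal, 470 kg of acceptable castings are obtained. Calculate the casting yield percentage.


Formula: Casting Yield = (W_good / W_total) * 100
Yield = (470 kg / 629 kg) * 100 = 74.7218%

74.7218%


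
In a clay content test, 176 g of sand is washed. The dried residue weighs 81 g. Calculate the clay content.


Formula: Clay% = (W_total - W_washed) / W_total * 100
Clay mass = 176 - 81 = 95 g
Clay% = 95 / 176 * 100 = 53.9773%

53.9773%


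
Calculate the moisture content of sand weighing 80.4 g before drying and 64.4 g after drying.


Formula: MC = (W_wet - W_dry) / W_wet * 100
Water mass = 80.4 - 64.4 = 16.0 g
MC = 16.0 / 80.4 * 100 = 19.9005%

Final answer: 19.9005%


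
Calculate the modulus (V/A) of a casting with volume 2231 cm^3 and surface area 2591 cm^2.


Formula: Casting Modulus M = V / A
M = 2231 cm^3 / 2591 cm^2 = 0.8611 cm


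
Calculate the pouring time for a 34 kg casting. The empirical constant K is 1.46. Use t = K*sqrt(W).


Formula: t = K * sqrt(W)
sqrt(W) = sqrt(34) = 5.83095
t = 1.46 * 5.83095 = 8.5132 s


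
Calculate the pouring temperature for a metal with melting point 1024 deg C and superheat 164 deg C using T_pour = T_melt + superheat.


Formula: T_pour = T_melt + Superheat
T_pour = 1024 + 164 = 1188 deg C

1188 deg C


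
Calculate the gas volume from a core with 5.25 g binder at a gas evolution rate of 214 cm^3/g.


Formula: V_gas = W_binder * gas_evolution_rate
V = 5.25 g * 214 cm^3/g = 1123.5000 cm^3

1123.5000 cm^3


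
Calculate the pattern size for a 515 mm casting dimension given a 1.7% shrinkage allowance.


Formula: L_pattern = L_casting * (1 + shrinkage_rate/100)
Shrinkage factor = 1 + 1.7/100 = 1.017
L_pattern = 515 mm * 1.017 = 523.7550 mm

Answer: 523.7550 mm


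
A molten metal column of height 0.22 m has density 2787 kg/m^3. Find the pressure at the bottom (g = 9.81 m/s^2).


Formula: P = rho * g * h
rho * g = 2787 * 9.81 = 27340.47 N/m^3
P = 27340.47 * 0.22 = 6014.9034 Pa


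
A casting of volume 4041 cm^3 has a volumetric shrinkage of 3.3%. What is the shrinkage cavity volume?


Formula: V_shrink = V_casting * shrinkage_pct / 100
V_shrink = 4041 cm^3 * 3.3 / 100 = 133.3530 cm^3

Final answer: 133.3530 cm^3


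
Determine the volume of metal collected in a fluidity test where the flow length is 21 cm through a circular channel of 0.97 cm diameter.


Formula: V = pi * (d/2)^2 * L  (cylinder volume)
Radius = 0.97/2 = 0.485 cm
V = pi * 0.485^2 * 21 = 15.5186 cm^3


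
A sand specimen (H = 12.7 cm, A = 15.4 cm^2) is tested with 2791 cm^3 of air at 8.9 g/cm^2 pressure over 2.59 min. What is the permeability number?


Formula: Permeability Number P = (V * H) / (p * A * t)
Numerator: V * H = 2791 * 12.7 = 35445.7
Denominator: p * A * t = 8.9 * 15.4 * 2.59 = 354.9854
P = 35445.7 / 354.9854 = 99.8511

Final answer: 99.8511


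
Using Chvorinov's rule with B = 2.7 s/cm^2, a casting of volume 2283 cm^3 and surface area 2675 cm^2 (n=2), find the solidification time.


Formula: t_s = B * (V/A)^n  (Chvorinov's rule, n=2)
Modulus M = V/A = 2283/2675 = 0.853458 cm
M^2 = 0.853458^2 = 0.728391 cm^2
t_s = 2.7 * 0.728391 = 1.9667 s

Final answer: 1.9667 s


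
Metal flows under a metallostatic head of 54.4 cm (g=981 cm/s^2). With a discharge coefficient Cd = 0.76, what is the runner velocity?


Formula: v = Cd * sqrt(2 * g * h)  (Torricelli with discharge coefficient)
2*g*h = 2 * 981 * 54.4 = 106732.8 cm^2/s^2
sqrt(106732.8) = 326.69986 cm/s
v = 0.76 * 326.69986 = 248.2919 cm/s


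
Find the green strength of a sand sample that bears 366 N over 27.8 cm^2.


Formula: Compressive Strength = Force / Area
Strength = 366 N / 27.8 cm^2 = 13.1655 N/cm^2

13.1655 N/cm^2


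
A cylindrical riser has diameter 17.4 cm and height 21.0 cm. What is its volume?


Formula: V = pi * (D/2)^2 * H  (cylinder volume)
Radius = D/2 = 17.4/2 = 8.7 cm
V = pi * 8.7^2 * 21.0 = 4993.5301 cm^3

Answer: 4993.5301 cm^3


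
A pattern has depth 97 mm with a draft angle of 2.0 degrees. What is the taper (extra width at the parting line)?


Formula: taper = depth * tan(draft_angle)
tan(2.0 deg) = 0.0349208
taper = 97 mm * 0.0349208 = 3.3873 mm


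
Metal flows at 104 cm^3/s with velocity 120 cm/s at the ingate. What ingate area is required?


Formula: A_ingate = Q / v  (continuity equation)
A = 104 cm^3/s / 120 cm/s = 0.8667 cm^2


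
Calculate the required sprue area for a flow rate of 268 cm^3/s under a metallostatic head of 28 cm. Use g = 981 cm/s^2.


Formula: v = sqrt(2*g*h), A = Q/v
Velocity: v = sqrt(2 * 981 * 28) = sqrt(54936) = 234.3843 cm/s
Sprue area: A = Q / v = 268 / 234.3843 = 1.1434 cm^2

Answer: 1.1434 cm^2


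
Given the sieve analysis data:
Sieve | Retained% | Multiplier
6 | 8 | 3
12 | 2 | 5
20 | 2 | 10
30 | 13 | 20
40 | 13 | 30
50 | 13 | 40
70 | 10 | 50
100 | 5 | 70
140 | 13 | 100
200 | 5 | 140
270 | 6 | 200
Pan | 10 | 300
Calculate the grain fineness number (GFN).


Formula: GFN = sum(pct * multiplier) / sum(pct)
sum(pct * multiplier) = 8274
sum(pct) = 100
GFN = 8274 / 100 = 82.74

Final answer: 82.74


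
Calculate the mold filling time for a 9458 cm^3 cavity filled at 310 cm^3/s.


Formula: t_fill = V_mold / Q_flow
t = 9458 cm^3 / 310 cm^3/s = 30.5097 s

Final answer: 30.5097 s


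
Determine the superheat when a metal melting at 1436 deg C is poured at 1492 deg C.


Formula: Superheat = T_pour - T_melt
Superheat = 1492 - 1436 = 56 deg C


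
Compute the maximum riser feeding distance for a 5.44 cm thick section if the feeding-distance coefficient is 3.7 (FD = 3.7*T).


Formula: FD = 3.7 * T  (riser feeding-distance rule)
FD = 3.7 * 5.44 cm = 20.1280 cm

Final answer: 20.1280 cm


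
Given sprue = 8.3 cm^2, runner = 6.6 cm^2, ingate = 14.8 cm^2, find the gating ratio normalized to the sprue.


Sprue:Runner:Ingate = 1 : 6.6/8.3 : 14.8/8.3 = 1:0.80:1.78

Answer: 1:0.80:1.78


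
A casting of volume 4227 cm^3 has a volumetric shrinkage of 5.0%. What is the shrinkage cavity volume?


Formula: V_shrink = V_casting * shrinkage_pct / 100
V_shrink = 4227 cm^3 * 5.0 / 100 = 211.3500 cm^3


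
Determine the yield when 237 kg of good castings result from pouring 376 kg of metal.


Formula: Casting Yield = (W_good / W_total) * 100
Yield = (237 kg / 376 kg) * 100 = 63.0319%

Answer: 63.0319%


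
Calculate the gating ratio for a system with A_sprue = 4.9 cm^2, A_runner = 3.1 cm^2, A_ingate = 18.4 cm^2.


Sprue:Runner:Ingate = 1 : 3.1/4.9 : 18.4/4.9 = 1:0.63:3.76

Answer: 1:0.63:3.76


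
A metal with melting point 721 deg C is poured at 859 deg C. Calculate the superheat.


Formula: Superheat = T_pour - T_melt
Superheat = 859 - 721 = 138 deg C

Final answer: 138 deg C
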